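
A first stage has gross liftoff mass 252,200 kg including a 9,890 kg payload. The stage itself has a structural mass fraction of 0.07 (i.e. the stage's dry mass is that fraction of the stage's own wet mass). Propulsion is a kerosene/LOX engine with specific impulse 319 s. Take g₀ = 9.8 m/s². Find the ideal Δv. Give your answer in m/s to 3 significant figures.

Δv ≈ 7000 m/s

Stage wet mass = m₀ − payload = 252,200 − 9,890 = 242,310 kg.
Stage dry mass = ε × stage wet mass = 0.07 × 242,310 = 16,961.7 kg.
Burnout mass m_f = stage dry + payload = 16,961.7 + 9,890 = 26,851.7 kg.
v_e = Isp · g₀ = 319 × 9.8 = 3126.2 m/s.
Δv = v_e · ln(252,200/26,851.7) = 3126.2 × ln(9.392) = 3126.2 × 2.2399 ≈ 7002 m/s.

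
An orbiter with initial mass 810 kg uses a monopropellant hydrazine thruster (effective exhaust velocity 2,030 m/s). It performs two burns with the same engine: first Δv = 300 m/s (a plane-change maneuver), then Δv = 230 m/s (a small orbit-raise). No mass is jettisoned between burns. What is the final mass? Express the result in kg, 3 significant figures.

final mass ≈ 624 kg

After the first burn: m = 810 × exp(−300/2030.0) = 810 × 0.86262 = 698.722 kg.
After the second burn: m = 698.722 × exp(−230/2030.0) = 698.722 × 0.89288 = 623.875 kg.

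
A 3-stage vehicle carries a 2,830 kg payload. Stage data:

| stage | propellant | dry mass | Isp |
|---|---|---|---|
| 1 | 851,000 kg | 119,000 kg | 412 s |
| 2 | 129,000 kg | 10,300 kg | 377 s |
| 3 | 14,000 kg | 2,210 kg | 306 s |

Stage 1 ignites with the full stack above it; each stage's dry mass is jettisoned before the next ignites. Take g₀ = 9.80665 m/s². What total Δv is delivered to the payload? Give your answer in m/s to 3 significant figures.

Δv ≈ 15900 m/s

Ignition mass of stage 1 = 851,000+119,000 + 129,000+10,300 + 14,000+2,210 + 2,830 = 1,128,340 kg.
Stage 1: m₀ = 1,128,340 kg, m_f = 1,128,340 − 851,000 = 277,340 kg; Δv = 412×9.80665×ln(4.068) = 4040.3×1.4033 ≈ 5670 m/s.
Stage 2: m₀ = 158,340 kg, m_f = 158,340 − 129,000 = 29,340 kg; Δv = 377×9.80665×ln(5.397) = 3697.1×1.6858 ≈ 6233 m/s.
Stage 3: m₀ = 19,040 kg, m_f = 19,040 − 14,000 = 5,040 kg; Δv = 306×9.80665×ln(3.778) = 3000.8×1.3291 ≈ 3989 m/s.
Total Δv = 5670 + 6233 + 3989 = 15892 m/s.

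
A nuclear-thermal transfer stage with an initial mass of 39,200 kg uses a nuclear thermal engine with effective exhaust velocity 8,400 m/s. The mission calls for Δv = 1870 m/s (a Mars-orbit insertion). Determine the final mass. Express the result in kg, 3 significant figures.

Rocket equation: m₀/m_f = exp(Δv / v_e) = exp(1870 / 8400.0) = exp(0.2226) = 1.2493.
m_f = m₀ / 1.2493 = 39,200 / 1.2493 = 31,377.6 kg.

final mass ≈ 31400 kg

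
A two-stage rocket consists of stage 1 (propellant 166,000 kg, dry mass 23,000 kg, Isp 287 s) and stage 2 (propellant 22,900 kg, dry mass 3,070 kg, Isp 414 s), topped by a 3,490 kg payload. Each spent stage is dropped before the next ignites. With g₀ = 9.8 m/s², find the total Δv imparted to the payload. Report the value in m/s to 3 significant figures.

Δv ≈ 10100 m/s

Ignition mass of stage 1 = 166,000+23,000 + 22,900+3,070 + 3,490 = 218,460 kg.
Stage 1: m₀ = 218,460 kg, m_f = 218,460 − 166,000 = 52,460 kg; Δv = 287×9.8×ln(4.164) = 2812.6×1.4266 ≈ 4012 m/s.
Stage 2: m₀ = 29,460 kg, m_f = 29,460 − 22,900 = 6,560 kg; Δv = 414×9.8×ln(4.491) = 4057.2×1.5020 ≈ 6094 m/s.
Total Δv = 4012 + 6094 = 10106 m/s.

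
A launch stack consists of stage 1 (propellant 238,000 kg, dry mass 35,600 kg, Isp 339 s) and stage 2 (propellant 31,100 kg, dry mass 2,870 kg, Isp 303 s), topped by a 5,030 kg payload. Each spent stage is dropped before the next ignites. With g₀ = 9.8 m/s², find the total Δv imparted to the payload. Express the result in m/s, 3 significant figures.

Δv ≈ 9500 m/s

Ignition mass of stage 1 = 238,000+35,600 + 31,100+2,870 + 5,030 = 312,600 kg.
Stage 1: m₀ = 312,600 kg, m_f = 312,600 − 238,000 = 74,600 kg; Δv = 339×9.8×ln(4.19) = 3322.2×1.4328 ≈ 4760 m/s.
Stage 2: m₀ = 39,000 kg, m_f = 39,000 − 31,100 = 7,900 kg; Δv = 303×9.8×ln(4.937) = 2969.4×1.5967 ≈ 4741 m/s.
Total Δv = 4760 + 4741 = 9501 m/s.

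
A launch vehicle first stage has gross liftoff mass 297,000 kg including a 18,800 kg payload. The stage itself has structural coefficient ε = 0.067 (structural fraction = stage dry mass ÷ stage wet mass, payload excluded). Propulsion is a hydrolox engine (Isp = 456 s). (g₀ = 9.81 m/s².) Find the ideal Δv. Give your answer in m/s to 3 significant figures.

Stage wet mass = m₀ − payload = 297,000 − 18,800 = 278,200 kg.
Stage dry mass = ε × stage wet mass = 0.067 × 278,200 = 18,639.4 kg.
Burnout mass m_f = stage dry + payload = 18,639.4 + 18,800 = 37,439.4 kg.
v_e = Isp · g₀ = 456 × 9.81 = 4473.4 m/s.
Δv = v_e · ln(297,000/37,439.4) = 4473.4 × ln(7.933) = 4473.4 × 2.0710 ≈ 9264 m/s.

Δv ≈ 9260 m/s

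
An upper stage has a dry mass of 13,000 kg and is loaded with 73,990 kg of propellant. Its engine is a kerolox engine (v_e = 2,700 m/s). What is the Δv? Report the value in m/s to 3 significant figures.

m₀ = m_dry + m_prop = 13,000 + 73,990 = 86,990 kg.
Δv = v_e · ln(m₀/m_f) = 2700.0 × ln(6.692) = 2700.0 × 1.9008 ≈ 5132.3 m/s.

Δv ≈ 5130 m/s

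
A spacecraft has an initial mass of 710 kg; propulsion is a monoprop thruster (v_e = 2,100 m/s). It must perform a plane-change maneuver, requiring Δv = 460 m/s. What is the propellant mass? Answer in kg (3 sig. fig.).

m₀/m_f = exp(Δv / v_e) = exp(460 / 2100.0) = exp(0.2190) = 1.2449.
m_f = 710 / 1.2449 = 570.327 kg, so propellant = m₀ − m_f = 710 − 570.327 = 139.673 kg.

propellant mass ≈ 140 kg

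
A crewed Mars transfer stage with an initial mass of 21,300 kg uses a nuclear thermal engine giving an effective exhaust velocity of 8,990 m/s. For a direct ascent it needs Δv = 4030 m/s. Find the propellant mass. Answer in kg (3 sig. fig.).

propellant mass ≈ 7700 kg

m₀/m_f = exp(Δv / v_e) = exp(4030 / 8990.0) = exp(0.4483) = 1.5656.
m_f = 21,300 / 1.5656 = 13,605 kg, so propellant = m₀ − m_f = 21,300 − 13,605 = 7,695 kg.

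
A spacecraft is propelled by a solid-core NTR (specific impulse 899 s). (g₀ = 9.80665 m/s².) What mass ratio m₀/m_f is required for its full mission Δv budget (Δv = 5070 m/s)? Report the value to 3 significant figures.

v_e = Isp · g₀ = 899 × 9.80665 = 8816.2 m/s.
Rocket equation: m₀/m_f = exp(Δv / v_e) = exp(5070 / 8816.2) = exp(0.5751) = 1.7773.

mass ratio ≈ 1.78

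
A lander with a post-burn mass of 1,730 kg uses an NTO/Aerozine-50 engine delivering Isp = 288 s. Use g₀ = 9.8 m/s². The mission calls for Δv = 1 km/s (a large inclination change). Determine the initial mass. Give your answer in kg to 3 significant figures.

v_e = Isp · g₀ = 288 × 9.8 = 2822.4 m/s.
From the ideal rocket equation, m₀/m_f = exp(Δv / v_e) = exp(1000 / 2822.4) = exp(0.3543) = 1.4252.
m₀ = m_f × 1.4252 = 1,730 × 1.4252 = 2,465.6 kg.

initial mass ≈ 2470 kg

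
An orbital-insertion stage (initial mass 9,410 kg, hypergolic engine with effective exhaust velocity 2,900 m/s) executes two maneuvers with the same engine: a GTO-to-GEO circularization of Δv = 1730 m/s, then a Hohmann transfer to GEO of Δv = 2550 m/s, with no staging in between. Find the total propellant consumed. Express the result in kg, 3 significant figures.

After the first burn: m = 9410 × exp(−1730/2900.0) = 9410 × 0.55071 = 5,182.18 kg.
After the second burn: m = 5,182.18 × exp(−2550/2900.0) = 5,182.18 × 0.41507 = 2,150.97 kg.
Total propellant = m₀ − m_final = 9410 − 2,150.97 = 7,259.03 kg.

total propellant consumed ≈ 7260 kg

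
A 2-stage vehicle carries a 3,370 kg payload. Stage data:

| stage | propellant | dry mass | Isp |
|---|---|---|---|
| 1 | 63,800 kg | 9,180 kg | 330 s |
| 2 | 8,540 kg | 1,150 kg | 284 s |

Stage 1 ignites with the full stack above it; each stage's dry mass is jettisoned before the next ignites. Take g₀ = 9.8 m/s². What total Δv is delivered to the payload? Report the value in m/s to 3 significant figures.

Ignition mass of stage 1 = 63,800+9,180 + 8,540+1,150 + 3,370 = 86,040 kg.
Stage 1: m₀ = 86,040 kg, m_f = 86,040 − 63,800 = 22,240 kg; Δv = 330×9.8×ln(3.869) = 3234.0×1.3529 ≈ 4375 m/s.
Stage 2: m₀ = 13,060 kg, m_f = 13,060 − 8,540 = 4,520 kg; Δv = 284×9.8×ln(2.889) = 2783.2×1.0610 ≈ 2953 m/s.
Total Δv = 4375 + 2953 = 7328 m/s.

Δv ≈ 7330 m/s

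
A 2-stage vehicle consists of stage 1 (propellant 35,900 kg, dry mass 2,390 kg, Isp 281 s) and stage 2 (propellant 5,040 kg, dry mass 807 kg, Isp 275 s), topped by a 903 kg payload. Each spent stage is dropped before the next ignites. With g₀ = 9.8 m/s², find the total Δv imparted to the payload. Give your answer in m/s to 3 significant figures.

Ignition mass of stage 1 = 35,900+2,390 + 5,040+807 + 903 = 45,040 kg.
Stage 1: m₀ = 45,040 kg, m_f = 45,040 − 35,900 = 9,140 kg; Δv = 281×9.8×ln(4.928) = 2753.8×1.5949 ≈ 4392 m/s.
Stage 2: m₀ = 6,750 kg, m_f = 6,750 − 5,040 = 1,710 kg; Δv = 275×9.8×ln(3.947) = 2695.0×1.3730 ≈ 3700 m/s.
Total Δv = 4392 + 3700 = 8092 m/s.

Δv ≈ 8090 m/s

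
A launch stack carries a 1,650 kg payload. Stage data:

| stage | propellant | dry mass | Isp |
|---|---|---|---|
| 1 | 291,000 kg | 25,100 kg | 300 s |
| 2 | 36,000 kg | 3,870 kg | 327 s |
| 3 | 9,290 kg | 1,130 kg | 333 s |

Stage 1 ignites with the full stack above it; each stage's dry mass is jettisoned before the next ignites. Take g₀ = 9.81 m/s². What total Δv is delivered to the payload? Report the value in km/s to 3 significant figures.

Δv ≈ 13.2 km/s

Ignition mass of stage 1 = 291,000+25,100 + 36,000+3,870 + 9,290+1,130 + 1,650 = 368,040 kg.
Stage 1: m₀ = 368,040 kg, m_f = 368,040 − 291,000 = 77,040 kg; Δv = 300×9.81×ln(4.777) = 2943.0×1.5639 ≈ 4602 m/s.
Stage 2: m₀ = 51,940 kg, m_f = 51,940 − 36,000 = 15,940 kg; Δv = 327×9.81×ln(3.258) = 3207.9×1.1813 ≈ 3789 m/s.
Stage 3: m₀ = 12,070 kg, m_f = 12,070 − 9,290 = 2,780 kg; Δv = 333×9.81×ln(4.342) = 3266.7×1.4683 ≈ 4796 m/s.
Total Δv = 4602 + 3789 + 4796 = 13187 m/s.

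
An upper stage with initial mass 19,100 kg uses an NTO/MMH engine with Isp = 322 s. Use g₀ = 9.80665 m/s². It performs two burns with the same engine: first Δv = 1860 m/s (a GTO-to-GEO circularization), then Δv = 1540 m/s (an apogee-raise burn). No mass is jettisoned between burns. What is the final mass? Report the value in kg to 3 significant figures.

v_e = Isp · g₀ = 322 × 9.80665 = 3157.7 m/s.
After the first burn: m = 19100 × exp(−1860/3157.7) = 19100 × 0.55487 = 10,598 kg.
After the second burn: m = 10,598 × exp(−1540/3157.7) = 10,598 × 0.61404 = 6,507.6 kg.

final mass ≈ 6510 kg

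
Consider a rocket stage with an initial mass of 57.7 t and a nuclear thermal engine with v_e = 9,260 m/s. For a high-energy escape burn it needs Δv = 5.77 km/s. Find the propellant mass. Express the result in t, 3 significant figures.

propellant mass ≈ 26.8 t

Rocket equation: m₀/m_f = exp(Δv / v_e) = exp(5770 / 9260.0) = exp(0.6231) = 1.8647.
m_f = 57.7 / 1.8647 = 30.9433 t, so propellant = m₀ − m_f = 57.7 − 30.9433 = 26.7567 t.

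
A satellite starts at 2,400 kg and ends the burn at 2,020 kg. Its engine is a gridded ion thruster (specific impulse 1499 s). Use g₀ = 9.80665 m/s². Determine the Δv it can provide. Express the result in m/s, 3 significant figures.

Δv ≈ 2530 m/s

v_e = Isp · g₀ = 1499 × 9.80665 = 14700.2 m/s.
Using Δv = v_e ln(m₀/m_f): Δv = v_e · ln(m₀/m_f) = 14700.2 × ln(1.188) = 14700.2 × 0.1724 ≈ 2533.9 m/s.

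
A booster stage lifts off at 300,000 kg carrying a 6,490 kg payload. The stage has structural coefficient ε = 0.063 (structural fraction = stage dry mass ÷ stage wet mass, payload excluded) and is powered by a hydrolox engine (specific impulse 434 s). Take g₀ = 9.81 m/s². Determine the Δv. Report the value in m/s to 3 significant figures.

Δv ≈ 10600 m/s

Stage wet mass = m₀ − payload = 300,000 − 6,490 = 293,510 kg.
Stage dry mass = ε × stage wet mass = 0.063 × 293,510 = 18,491.1 kg.
Burnout mass m_f = stage dry + payload = 18,491.1 + 6,490 = 24,981.1 kg.
v_e = Isp · g₀ = 434 × 9.81 = 4257.5 m/s.
Rocket equation: Δv = v_e · ln(300,000/24,981.1) = 4257.5 × ln(12.01) = 4257.5 × 2.4857 ≈ 10583 m/s.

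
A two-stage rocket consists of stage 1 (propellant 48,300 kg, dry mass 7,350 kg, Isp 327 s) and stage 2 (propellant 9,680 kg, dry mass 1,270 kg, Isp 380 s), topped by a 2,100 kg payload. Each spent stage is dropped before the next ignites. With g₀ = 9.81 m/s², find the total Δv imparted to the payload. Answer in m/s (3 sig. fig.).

Ignition mass of stage 1 = 48,300+7,350 + 9,680+1,270 + 2,100 = 68,700 kg.
Stage 1: m₀ = 68,700 kg, m_f = 68,700 − 48,300 = 20,400 kg; Δv = 327×9.81×ln(3.368) = 3207.9×1.2142 ≈ 3895 m/s.
Stage 2: m₀ = 13,050 kg, m_f = 13,050 − 9,680 = 3,370 kg; Δv = 380×9.81×ln(3.872) = 3727.8×1.3539 ≈ 5047 m/s.
Total Δv = 3895 + 5047 = 8942 m/s.

Δv ≈ 8940 m/s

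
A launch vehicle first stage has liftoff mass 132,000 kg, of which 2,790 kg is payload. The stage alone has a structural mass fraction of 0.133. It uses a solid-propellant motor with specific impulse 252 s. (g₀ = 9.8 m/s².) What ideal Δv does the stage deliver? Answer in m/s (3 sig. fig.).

Stage wet mass = m₀ − payload = 132,000 − 2,790 = 129,210 kg.
Stage dry mass = ε × stage wet mass = 0.133 × 129,210 = 17,184.9 kg.
Burnout mass m_f = stage dry + payload = 17,184.9 + 2,790 = 19,974.9 kg.
v_e = Isp · g₀ = 252 × 9.8 = 2469.6 m/s.
Rocket equation: Δv = v_e · ln(132,000/19,974.9) = 2469.6 × ln(6.608) = 2469.6 × 1.8883 ≈ 4663 m/s.

Δv ≈ 4660 m/s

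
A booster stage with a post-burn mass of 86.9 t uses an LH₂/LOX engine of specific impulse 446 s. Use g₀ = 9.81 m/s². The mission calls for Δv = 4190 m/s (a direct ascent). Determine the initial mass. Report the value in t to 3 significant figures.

v_e = Isp · g₀ = 446 × 9.81 = 4375.3 m/s.
From the ideal rocket equation, m₀/m_f = exp(Δv / v_e) = exp(4190 / 4375.3) = exp(0.9577) = 2.6056.
m₀ = m_f × 2.6056 = 86.9 × 2.6056 = 226.427 t.

initial mass ≈ 226 t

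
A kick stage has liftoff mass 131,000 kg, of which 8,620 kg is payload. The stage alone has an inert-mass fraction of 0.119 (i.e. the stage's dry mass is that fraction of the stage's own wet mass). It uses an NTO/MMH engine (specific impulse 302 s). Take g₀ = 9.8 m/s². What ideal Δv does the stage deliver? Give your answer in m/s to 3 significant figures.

Δv ≈ 5130 m/s

Stage wet mass = m₀ − payload = 131,000 − 8,620 = 122,380 kg.
Stage dry mass = ε × stage wet mass = 0.119 × 122,380 = 14,563.2 kg.
Burnout mass m_f = stage dry + payload = 14,563.2 + 8,620 = 23,183.2 kg.
v_e = Isp · g₀ = 302 × 9.8 = 2959.6 m/s.
By the Tsiolkovsky rocket equation, Δv = v_e · ln(131,000/23,183.2) = 2959.6 × ln(5.651) = 2959.6 × 1.7318 ≈ 5125 m/s.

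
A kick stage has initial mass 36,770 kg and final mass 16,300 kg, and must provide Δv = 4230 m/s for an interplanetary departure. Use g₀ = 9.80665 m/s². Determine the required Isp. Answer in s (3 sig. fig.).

ln(m₀/m_f) = ln(36770/16300) = ln(2.256) = 0.8135.
Rocket equation: v_e = Δv / ln(m₀/m_f) = 4230 / 0.8135 = 5199.6 m/s.
Isp = v_e / g₀ = 5199.6 / 9.80665 = 530.2 s.

Isp ≈ 530 s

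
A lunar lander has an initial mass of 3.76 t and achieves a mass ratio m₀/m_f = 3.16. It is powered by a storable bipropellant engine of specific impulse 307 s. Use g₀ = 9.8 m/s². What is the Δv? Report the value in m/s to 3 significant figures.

Δv ≈ 3460 m/s

v_e = Isp · g₀ = 307 × 9.8 = 3008.6 m/s.
Δv = v_e · ln(3.16) = 3008.6 × 1.1506 ≈ 3461.6 m/s.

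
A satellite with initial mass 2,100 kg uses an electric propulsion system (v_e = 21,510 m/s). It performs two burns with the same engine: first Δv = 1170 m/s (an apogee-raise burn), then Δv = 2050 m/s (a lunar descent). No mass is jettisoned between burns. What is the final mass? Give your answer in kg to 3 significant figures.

final mass ≈ 1810 kg

After the first burn: m = 2100 × exp(−1170/21510.0) = 2100 × 0.94706 = 1,988.83 kg.
After the second burn: m = 1,988.83 × exp(−2050/21510.0) = 1,988.83 × 0.90910 = 1,808.05 kg.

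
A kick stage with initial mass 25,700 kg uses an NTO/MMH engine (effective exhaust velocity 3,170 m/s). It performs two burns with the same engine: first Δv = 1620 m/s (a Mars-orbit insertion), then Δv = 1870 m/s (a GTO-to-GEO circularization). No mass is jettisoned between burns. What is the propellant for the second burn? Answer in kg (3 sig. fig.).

propellant for the second burn ≈ 6870 kg

After the first burn: m = 25700 × exp(−1620/3170.0) = 25700 × 0.59987 = 15,416.7 kg.
After the second burn: m = 15,416.7 × exp(−1870/3170.0) = 15,416.7 × 0.55438 = 8,546.71 kg.
Second-burn propellant = 15,416.7 − 8,546.71 = 6,869.99 kg.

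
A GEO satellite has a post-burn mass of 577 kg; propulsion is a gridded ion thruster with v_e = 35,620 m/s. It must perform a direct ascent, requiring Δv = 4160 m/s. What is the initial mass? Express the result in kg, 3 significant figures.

m₀/m_f = exp(Δv / v_e) = exp(4160 / 35620.0) = exp(0.1168) = 1.1239.
m₀ = m_f × 1.1239 = 577 × 1.1239 = 648.49 kg.

initial mass ≈ 648 kg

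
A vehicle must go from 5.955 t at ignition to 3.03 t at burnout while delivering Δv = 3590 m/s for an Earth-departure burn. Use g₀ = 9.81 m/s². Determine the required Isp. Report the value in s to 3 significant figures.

Isp ≈ 542 s

ln(m₀/m_f) = ln(5955/3030) = ln(1.965) = 0.6757.
From the ideal rocket equation, v_e = Δv / ln(m₀/m_f) = 3590 / 0.6757 = 5313.3 m/s.
Isp = v_e / g₀ = 5313.3 / 9.81 = 541.6 s.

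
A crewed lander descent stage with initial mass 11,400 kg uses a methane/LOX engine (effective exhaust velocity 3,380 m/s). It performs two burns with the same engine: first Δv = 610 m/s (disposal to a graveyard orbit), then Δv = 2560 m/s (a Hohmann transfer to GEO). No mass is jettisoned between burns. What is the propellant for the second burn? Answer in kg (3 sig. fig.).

After the first burn: m = 11400 × exp(−610/3380.0) = 11400 × 0.83487 = 9,517.52 kg.
After the second burn: m = 9,517.52 × exp(−2560/3380.0) = 9,517.52 × 0.46889 = 4,462.67 kg.
Second-burn propellant = 9,517.52 − 4,462.67 = 5,054.85 kg.

propellant for the second burn ≈ 5050 kg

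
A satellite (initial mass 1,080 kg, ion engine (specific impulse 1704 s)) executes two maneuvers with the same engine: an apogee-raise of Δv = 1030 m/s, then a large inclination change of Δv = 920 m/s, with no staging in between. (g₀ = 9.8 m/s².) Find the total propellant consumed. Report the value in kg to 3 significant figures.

v_e = Isp · g₀ = 1704 × 9.8 = 16699.2 m/s.
After the first burn: m = 1080 × exp(−1030/16699.2) = 1080 × 0.94018 = 1,015.39 kg.
After the second burn: m = 1,015.39 × exp(−920/16699.2) = 1,015.39 × 0.94640 = 960.965 kg.
Total propellant = m₀ − m_final = 1080 − 960.965 = 119.035 kg.

total propellant consumed ≈ 119 kg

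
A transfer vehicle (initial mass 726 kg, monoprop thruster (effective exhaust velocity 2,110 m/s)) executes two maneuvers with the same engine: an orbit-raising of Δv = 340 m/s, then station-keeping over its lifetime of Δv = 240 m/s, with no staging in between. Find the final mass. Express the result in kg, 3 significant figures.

final mass ≈ 552 kg

After the first burn: m = 726 × exp(−340/2110.0) = 726 × 0.85118 = 617.957 kg.
After the second burn: m = 617.957 × exp(−240/2110.0) = 617.957 × 0.89249 = 551.52 kg.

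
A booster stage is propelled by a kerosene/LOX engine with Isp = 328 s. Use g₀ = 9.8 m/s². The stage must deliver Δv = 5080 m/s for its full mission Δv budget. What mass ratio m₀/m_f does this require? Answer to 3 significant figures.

mass ratio ≈ 4.86

v_e = Isp · g₀ = 328 × 9.8 = 3214.4 m/s.
From the ideal rocket equation, m₀/m_f = exp(Δv / v_e) = exp(5080 / 3214.4) = exp(1.5804) = 4.8568.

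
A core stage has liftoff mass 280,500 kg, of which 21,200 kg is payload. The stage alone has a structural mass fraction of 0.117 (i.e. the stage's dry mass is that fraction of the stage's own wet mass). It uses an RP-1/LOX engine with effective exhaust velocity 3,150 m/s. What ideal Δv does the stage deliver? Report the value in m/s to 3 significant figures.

Stage wet mass = m₀ − payload = 280,500 − 21,200 = 259,300 kg.
Stage dry mass = ε × stage wet mass = 0.117 × 259,300 = 30,338.1 kg.
Burnout mass m_f = stage dry + payload = 30,338.1 + 21,200 = 51,538.1 kg.
From the ideal rocket equation, Δv = v_e · ln(280,500/51,538.1) = 3150.0 × ln(5.443) = 3150.0 × 1.6943 ≈ 5337 m/s.

Δv ≈ 5340 m/s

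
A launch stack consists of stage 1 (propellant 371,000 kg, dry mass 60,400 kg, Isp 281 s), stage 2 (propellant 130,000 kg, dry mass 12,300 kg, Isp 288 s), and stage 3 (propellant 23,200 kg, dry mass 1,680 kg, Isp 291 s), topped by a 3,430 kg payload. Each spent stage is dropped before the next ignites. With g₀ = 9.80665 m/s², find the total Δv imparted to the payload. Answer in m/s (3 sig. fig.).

Ignition mass of stage 1 = 371,000+60,400 + 130,000+12,300 + 23,200+1,680 + 3,430 = 602,010 kg.
Stage 1: m₀ = 602,010 kg, m_f = 602,010 − 371,000 = 231,010 kg; Δv = 281×9.80665×ln(2.606) = 2755.7×0.9578 ≈ 2639 m/s.
Stage 2: m₀ = 170,610 kg, m_f = 170,610 − 130,000 = 40,610 kg; Δv = 288×9.80665×ln(4.201) = 2824.3×1.4354 ≈ 4054 m/s.
Stage 3: m₀ = 28,310 kg, m_f = 28,310 − 23,200 = 5,110 kg; Δv = 291×9.80665×ln(5.54) = 2853.7×1.7120 ≈ 4886 m/s.
Total Δv = 2639 + 4054 + 4886 = 11579 m/s.

Δv ≈ 11600 m/s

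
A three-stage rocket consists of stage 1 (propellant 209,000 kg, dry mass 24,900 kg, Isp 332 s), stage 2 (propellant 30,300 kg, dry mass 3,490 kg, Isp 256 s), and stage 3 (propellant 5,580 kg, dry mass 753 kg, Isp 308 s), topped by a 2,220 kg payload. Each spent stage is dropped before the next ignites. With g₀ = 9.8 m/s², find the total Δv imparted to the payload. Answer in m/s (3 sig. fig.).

Ignition mass of stage 1 = 209,000+24,900 + 30,300+3,490 + 5,580+753 + 2,220 = 276,243 kg.
Stage 1: m₀ = 276,243 kg, m_f = 276,243 − 209,000 = 67,243 kg; Δv = 332×9.8×ln(4.108) = 3253.6×1.4130 ≈ 4597 m/s.
Stage 2: m₀ = 42,343 kg, m_f = 42,343 − 30,300 = 12,043 kg; Δv = 256×9.8×ln(3.516) = 2508.8×1.2573 ≈ 3154 m/s.
Stage 3: m₀ = 8,553 kg, m_f = 8,553 − 5,580 = 2,973 kg; Δv = 308×9.8×ln(2.877) = 3018.4×1.0567 ≈ 3190 m/s.
Total Δv = 4597 + 3154 + 3190 = 10941 m/s.

Δv ≈ 10900 m/s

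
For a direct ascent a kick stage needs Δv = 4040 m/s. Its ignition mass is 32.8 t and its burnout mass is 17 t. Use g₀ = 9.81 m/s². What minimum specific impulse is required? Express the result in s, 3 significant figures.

ln(m₀/m_f) = ln(32800/17000) = ln(1.929) = 0.6572.
Rocket equation: v_e = Δv / ln(m₀/m_f) = 4040 / 0.6572 = 6147.1 m/s.
Isp = v_e / g₀ = 6147.1 / 9.81 = 626.6 s.

Isp ≈ 627 s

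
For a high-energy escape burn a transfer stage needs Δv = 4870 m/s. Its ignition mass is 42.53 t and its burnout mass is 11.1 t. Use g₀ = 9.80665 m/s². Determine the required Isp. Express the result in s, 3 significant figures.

ln(m₀/m_f) = ln(42530/11100) = ln(3.832) = 1.3433.
v_e = Δv / ln(m₀/m_f) = 4870 / 1.3433 = 3625.5 m/s.
Isp = v_e / g₀ = 3625.5 / 9.80665 = 369.7 s.

Isp ≈ 370 s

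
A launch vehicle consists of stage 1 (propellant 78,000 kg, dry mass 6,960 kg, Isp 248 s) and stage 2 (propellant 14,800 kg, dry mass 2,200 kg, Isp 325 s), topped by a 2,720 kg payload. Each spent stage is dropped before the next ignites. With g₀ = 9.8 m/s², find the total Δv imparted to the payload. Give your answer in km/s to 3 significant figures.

Ignition mass of stage 1 = 78,000+6,960 + 14,800+2,200 + 2,720 = 104,680 kg.
Stage 1: m₀ = 104,680 kg, m_f = 104,680 − 78,000 = 26,680 kg; Δv = 248×9.8×ln(3.924) = 2430.4×1.3670 ≈ 3322 m/s.
Stage 2: m₀ = 19,720 kg, m_f = 19,720 − 14,800 = 4,920 kg; Δv = 325×9.8×ln(4.008) = 3185.0×1.3883 ≈ 4422 m/s.
Total Δv = 3322 + 4422 = 7744 m/s.

Δv ≈ 7.74 km/s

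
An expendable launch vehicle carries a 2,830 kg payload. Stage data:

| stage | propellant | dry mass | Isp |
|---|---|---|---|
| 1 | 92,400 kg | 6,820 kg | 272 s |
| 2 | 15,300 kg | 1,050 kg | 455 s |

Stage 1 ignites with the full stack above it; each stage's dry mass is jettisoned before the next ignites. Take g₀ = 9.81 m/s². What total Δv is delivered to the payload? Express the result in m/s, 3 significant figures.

Δv ≈ 11200 m/s

Ignition mass of stage 1 = 92,400+6,820 + 15,300+1,050 + 2,830 = 118,400 kg.
Stage 1: m₀ = 118,400 kg, m_f = 118,400 − 92,400 = 26,000 kg; Δv = 272×9.81×ln(4.554) = 2668.3×1.5160 ≈ 4045 m/s.
Stage 2: m₀ = 19,180 kg, m_f = 19,180 − 15,300 = 3,880 kg; Δv = 455×9.81×ln(4.943) = 4463.6×1.5980 ≈ 7133 m/s.
Total Δv = 4045 + 7133 = 11178 m/s.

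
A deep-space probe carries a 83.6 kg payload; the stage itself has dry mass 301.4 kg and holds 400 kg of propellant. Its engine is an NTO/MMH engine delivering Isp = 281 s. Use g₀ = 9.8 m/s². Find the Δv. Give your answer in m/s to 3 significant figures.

Δv ≈ 1960 m/s

v_e = Isp · g₀ = 281 × 9.8 = 2753.8 m/s.
m₀ = payload + dry + propellant = 83.6 + 301.4 + 400 = 785 kg.
m_f = payload + dry = 83.6 + 301.4 = 385 kg.
From the ideal rocket equation, Δv = v_e · ln(m₀/m_f) = 2753.8 × ln(2.039) = 2753.8 × 0.7124 ≈ 1961.9 m/s.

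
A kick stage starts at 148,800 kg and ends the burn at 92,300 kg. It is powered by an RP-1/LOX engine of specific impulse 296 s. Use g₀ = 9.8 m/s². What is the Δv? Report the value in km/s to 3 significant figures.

Δv ≈ 1.39 km/s

v_e = Isp · g₀ = 296 × 9.8 = 2900.8 m/s.
From the ideal rocket equation, Δv = v_e · ln(m₀/m_f) = 2900.8 × ln(1.612) = 2900.8 × 0.4776 ≈ 1385.3 m/s.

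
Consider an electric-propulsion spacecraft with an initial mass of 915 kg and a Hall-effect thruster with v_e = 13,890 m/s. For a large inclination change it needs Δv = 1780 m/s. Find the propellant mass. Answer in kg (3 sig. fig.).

From the ideal rocket equation, m₀/m_f = exp(Δv / v_e) = exp(1780 / 13890.0) = exp(0.1281) = 1.1367.
m_f = 915 / 1.1367 = 804.962 kg, so propellant = m₀ − m_f = 915 − 804.962 = 110.038 kg.

propellant mass ≈ 110 kg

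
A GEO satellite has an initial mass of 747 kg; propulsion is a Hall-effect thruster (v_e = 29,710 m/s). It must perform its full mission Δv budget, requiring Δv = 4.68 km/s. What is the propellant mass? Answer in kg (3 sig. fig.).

From the ideal rocket equation, m₀/m_f = exp(Δv / v_e) = exp(4680 / 29710.0) = exp(0.1575) = 1.1706.
m_f = 747 / 1.1706 = 638.134 kg, so propellant = m₀ − m_f = 747 − 638.134 = 108.866 kg.

propellant mass ≈ 109 kg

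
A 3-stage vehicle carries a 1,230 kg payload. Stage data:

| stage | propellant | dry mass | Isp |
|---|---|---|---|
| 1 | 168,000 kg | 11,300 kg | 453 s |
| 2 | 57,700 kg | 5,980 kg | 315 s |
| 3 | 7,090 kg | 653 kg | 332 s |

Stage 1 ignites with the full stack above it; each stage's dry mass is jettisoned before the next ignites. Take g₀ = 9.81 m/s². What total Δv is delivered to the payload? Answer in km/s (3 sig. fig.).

Ignition mass of stage 1 = 168,000+11,300 + 57,700+5,980 + 7,090+653 + 1,230 = 251,953 kg.
Stage 1: m₀ = 251,953 kg, m_f = 251,953 − 168,000 = 83,953 kg; Δv = 453×9.81×ln(3.001) = 4443.9×1.0990 ≈ 4884 m/s.
Stage 2: m₀ = 72,653 kg, m_f = 72,653 − 57,700 = 14,953 kg; Δv = 315×9.81×ln(4.859) = 3090.2×1.5808 ≈ 4885 m/s.
Stage 3: m₀ = 8,973 kg, m_f = 8,973 − 7,090 = 1,883 kg; Δv = 332×9.81×ln(4.765) = 3256.9×1.5614 ≈ 5085 m/s.
Total Δv = 4884 + 4885 + 5085 = 14854 m/s.

Δv ≈ 14.9 km/s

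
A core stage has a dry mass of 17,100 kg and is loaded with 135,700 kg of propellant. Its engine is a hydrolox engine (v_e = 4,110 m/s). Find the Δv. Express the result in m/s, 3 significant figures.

Δv ≈ 9000 m/s

m₀ = m_dry + m_prop = 17,100 + 135,700 = 152,800 kg.
From the ideal rocket equation, Δv = v_e · ln(m₀/m_f) = 4110.0 × ln(8.936) = 4110.0 × 2.1901 ≈ 9001.1 m/s.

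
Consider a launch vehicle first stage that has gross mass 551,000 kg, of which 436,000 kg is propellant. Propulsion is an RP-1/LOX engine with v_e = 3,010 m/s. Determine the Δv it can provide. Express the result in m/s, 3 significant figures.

m_f = m₀ − m_prop = 551,000 − 436,000 = 115,000 kg.
Δv = v_e · ln(m₀/m_f) = 3010.0 × ln(4.791) = 3010.0 × 1.5668 ≈ 4716.1 m/s.

Δv ≈ 4720 m/s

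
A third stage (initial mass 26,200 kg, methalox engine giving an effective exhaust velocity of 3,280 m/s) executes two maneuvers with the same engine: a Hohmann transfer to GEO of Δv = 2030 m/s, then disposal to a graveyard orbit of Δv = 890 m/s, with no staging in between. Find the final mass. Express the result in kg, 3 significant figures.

After the first burn: m = 26200 × exp(−2030/3280.0) = 26200 × 0.53854 = 14,109.7 kg.
After the second burn: m = 14,109.7 × exp(−890/3280.0) = 14,109.7 × 0.76236 = 10,756.7 kg.

final mass ≈ 10800 kg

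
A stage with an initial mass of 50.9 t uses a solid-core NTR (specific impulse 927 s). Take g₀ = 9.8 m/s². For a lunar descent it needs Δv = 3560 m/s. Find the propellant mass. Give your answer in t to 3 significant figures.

v_e = Isp · g₀ = 927 × 9.8 = 9084.6 m/s.
m₀/m_f = exp(Δv / v_e) = exp(3560 / 9084.6) = exp(0.3919) = 1.4797.
m_f = 50.9 / 1.4797 = 34.3989 t, so propellant = m₀ − m_f = 50.9 − 34.3989 = 16.5011 t.

propellant mass ≈ 16.5 t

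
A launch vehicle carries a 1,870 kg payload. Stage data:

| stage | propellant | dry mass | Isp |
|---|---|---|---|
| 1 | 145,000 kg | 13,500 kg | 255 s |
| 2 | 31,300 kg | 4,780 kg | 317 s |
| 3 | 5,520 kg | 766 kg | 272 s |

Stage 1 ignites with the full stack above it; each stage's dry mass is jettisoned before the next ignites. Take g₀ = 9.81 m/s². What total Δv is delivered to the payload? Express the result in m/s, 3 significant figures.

Δv ≈ 9980 m/s

Ignition mass of stage 1 = 145,000+13,500 + 31,300+4,780 + 5,520+766 + 1,870 = 202,736 kg.
Stage 1: m₀ = 202,736 kg, m_f = 202,736 − 145,000 = 57,736 kg; Δv = 255×9.81×ln(3.511) = 2501.6×1.2560 ≈ 3142 m/s.
Stage 2: m₀ = 44,236 kg, m_f = 44,236 − 31,300 = 12,936 kg; Δv = 317×9.81×ln(3.42) = 3109.8×1.2295 ≈ 3824 m/s.
Stage 3: m₀ = 8,156 kg, m_f = 8,156 − 5,520 = 2,636 kg; Δv = 272×9.81×ln(3.094) = 2668.3×1.1295 ≈ 3014 m/s.
Total Δv = 3142 + 3824 + 3014 = 9980 m/s.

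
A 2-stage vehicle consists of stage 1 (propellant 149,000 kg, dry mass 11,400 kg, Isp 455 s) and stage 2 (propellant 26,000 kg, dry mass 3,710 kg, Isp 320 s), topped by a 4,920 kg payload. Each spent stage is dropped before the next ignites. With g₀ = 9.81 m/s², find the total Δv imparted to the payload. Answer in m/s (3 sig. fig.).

Δv ≈ 10800 m/s

Ignition mass of stage 1 = 149,000+11,400 + 26,000+3,710 + 4,920 = 195,030 kg.
Stage 1: m₀ = 195,030 kg, m_f = 195,030 − 149,000 = 46,030 kg; Δv = 455×9.81×ln(4.237) = 4463.6×1.4439 ≈ 6445 m/s.
Stage 2: m₀ = 34,630 kg, m_f = 34,630 − 26,000 = 8,630 kg; Δv = 320×9.81×ln(4.013) = 3139.2×1.3895 ≈ 4362 m/s.
Total Δv = 6445 + 4362 = 10807 m/s.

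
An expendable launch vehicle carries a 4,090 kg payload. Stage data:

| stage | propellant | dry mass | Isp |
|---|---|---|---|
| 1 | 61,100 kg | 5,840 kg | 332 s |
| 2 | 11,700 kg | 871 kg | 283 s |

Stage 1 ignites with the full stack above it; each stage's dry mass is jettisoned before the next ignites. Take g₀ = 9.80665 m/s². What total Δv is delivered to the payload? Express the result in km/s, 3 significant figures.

Δv ≈ 7.64 km/s

Ignition mass of stage 1 = 61,100+5,840 + 11,700+871 + 4,090 = 83,601 kg.
Stage 1: m₀ = 83,601 kg, m_f = 83,601 − 61,100 = 22,501 kg; Δv = 332×9.80665×ln(3.715) = 3255.8×1.3125 ≈ 4273 m/s.
Stage 2: m₀ = 16,661 kg, m_f = 16,661 − 11,700 = 4,961 kg; Δv = 283×9.80665×ln(3.358) = 2775.3×1.2115 ≈ 3362 m/s.
Total Δv = 4273 + 3362 = 7635 m/s.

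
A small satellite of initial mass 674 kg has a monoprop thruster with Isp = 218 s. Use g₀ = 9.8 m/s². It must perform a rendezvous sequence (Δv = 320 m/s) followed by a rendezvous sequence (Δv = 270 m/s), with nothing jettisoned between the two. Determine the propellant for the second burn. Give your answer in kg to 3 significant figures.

propellant for the second burn ≈ 68.9 kg

v_e = Isp · g₀ = 218 × 9.8 = 2136.4 m/s.
After the first burn: m = 674 × exp(−320/2136.4) = 674 × 0.86089 = 580.24 kg.
After the second burn: m = 580.24 × exp(−270/2136.4) = 580.24 × 0.88128 = 511.354 kg.
Second-burn propellant = 580.24 − 511.354 = 68.886 kg.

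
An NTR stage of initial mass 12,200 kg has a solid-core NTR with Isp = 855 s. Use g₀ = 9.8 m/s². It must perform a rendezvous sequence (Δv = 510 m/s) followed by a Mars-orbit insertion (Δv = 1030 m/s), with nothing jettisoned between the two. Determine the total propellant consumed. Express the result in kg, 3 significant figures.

v_e = Isp · g₀ = 855 × 9.8 = 8379.0 m/s.
After the first burn: m = 12200 × exp(−510/8379.0) = 12200 × 0.94095 = 11,479.6 kg.
After the second burn: m = 11,479.6 × exp(−1030/8379.0) = 11,479.6 × 0.88433 = 10,151.8 kg.
Total propellant = m₀ − m_final = 12200 − 10,151.8 = 2,048.2 kg.

total propellant consumed ≈ 2050 kg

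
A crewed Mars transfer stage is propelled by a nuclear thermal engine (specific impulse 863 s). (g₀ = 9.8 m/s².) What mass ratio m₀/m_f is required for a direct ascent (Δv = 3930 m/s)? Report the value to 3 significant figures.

v_e = Isp · g₀ = 863 × 9.8 = 8457.4 m/s.
Rocket equation: m₀/m_f = exp(Δv / v_e) = exp(3930 / 8457.4) = exp(0.4647) = 1.5915.

mass ratio ≈ 1.59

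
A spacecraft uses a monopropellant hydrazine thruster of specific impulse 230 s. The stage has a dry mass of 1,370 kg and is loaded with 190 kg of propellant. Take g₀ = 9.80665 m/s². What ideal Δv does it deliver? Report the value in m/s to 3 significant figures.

v_e = Isp · g₀ = 230 × 9.80665 = 2255.5 m/s.
m₀ = m_dry + m_prop = 1,370 + 190 = 1,560 kg.
Δv = v_e · ln(m₀/m_f) = 2255.5 × ln(1.139) = 2255.5 × 0.1299 ≈ 292.9 m/s.

Δv ≈ 293 m/s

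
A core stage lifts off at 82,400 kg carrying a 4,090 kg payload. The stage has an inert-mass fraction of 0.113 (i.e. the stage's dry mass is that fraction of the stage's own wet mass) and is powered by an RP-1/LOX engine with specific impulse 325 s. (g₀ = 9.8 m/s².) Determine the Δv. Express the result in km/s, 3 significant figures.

Δv ≈ 5.90 km/s

Stage wet mass = m₀ − payload = 82,400 − 4,090 = 78,310 kg.
Stage dry mass = ε × stage wet mass = 0.113 × 78,310 = 8,849.03 kg.
Burnout mass m_f = stage dry + payload = 8,849.03 + 4,090 = 12,939.03 kg.
v_e = Isp · g₀ = 325 × 9.8 = 3185.0 m/s.
Using Δv = v_e ln(m₀/m_f): Δv = v_e · ln(82,400/12,939.03) = 3185.0 × ln(6.368) = 3185.0 × 1.8513 ≈ 5897 m/s.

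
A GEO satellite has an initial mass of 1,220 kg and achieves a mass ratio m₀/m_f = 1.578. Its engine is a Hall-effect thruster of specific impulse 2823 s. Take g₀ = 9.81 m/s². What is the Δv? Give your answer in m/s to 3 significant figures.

Δv ≈ 12600 m/s

v_e = Isp · g₀ = 2823 × 9.81 = 27693.6 m/s.
Δv = v_e · ln(1.578) = 27693.6 × 0.4562 ≈ 12632.7 m/s.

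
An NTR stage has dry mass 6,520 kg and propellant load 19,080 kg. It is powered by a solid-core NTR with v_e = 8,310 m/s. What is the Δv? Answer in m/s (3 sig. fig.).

Δv ≈ 11400 m/s

m₀ = m_dry + m_prop = 6,520 + 19,080 = 25,600 kg.
Using Δv = v_e ln(m₀/m_f): Δv = v_e · ln(m₀/m_f) = 8310.0 × ln(3.926) = 8310.0 × 1.3677 ≈ 11365.7 m/s.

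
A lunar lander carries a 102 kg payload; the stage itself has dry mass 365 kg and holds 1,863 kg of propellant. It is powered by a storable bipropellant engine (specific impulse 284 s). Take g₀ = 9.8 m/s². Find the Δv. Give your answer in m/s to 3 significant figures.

Δv ≈ 4470 m/s

v_e = Isp · g₀ = 284 × 9.8 = 2783.2 m/s.
m₀ = payload + dry + propellant = 102 + 365 + 1,863 = 2,330 kg.
m_f = payload + dry = 102 + 365 = 467 kg.
Δv = v_e · ln(m₀/m_f) = 2783.2 × ln(4.989) = 2783.2 × 1.6073 ≈ 4473.4 m/s.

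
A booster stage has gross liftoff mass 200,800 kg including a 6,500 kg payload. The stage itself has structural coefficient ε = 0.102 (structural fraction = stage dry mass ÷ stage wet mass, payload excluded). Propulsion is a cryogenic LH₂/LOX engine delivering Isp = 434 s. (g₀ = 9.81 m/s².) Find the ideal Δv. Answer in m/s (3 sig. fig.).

Δv ≈ 8650 m/s

Stage wet mass = m₀ − payload = 200,800 − 6,500 = 194,300 kg.
Stage dry mass = ε × stage wet mass = 0.102 × 194,300 = 19,818.6 kg.
Burnout mass m_f = stage dry + payload = 19,818.6 + 6,500 = 26,318.6 kg.
v_e = Isp · g₀ = 434 × 9.81 = 4257.5 m/s.
Δv = v_e · ln(200,800/26,318.6) = 4257.5 × ln(7.63) = 4257.5 × 2.0320 ≈ 8651 m/s.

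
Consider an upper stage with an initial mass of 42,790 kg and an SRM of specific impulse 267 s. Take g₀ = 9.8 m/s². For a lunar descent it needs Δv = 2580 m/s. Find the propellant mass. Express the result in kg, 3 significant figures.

v_e = Isp · g₀ = 267 × 9.8 = 2616.6 m/s.
From the ideal rocket equation, m₀/m_f = exp(Δv / v_e) = exp(2580 / 2616.6) = exp(0.9860) = 2.6805.
m_f = 42,790 / 2.6805 = 15,963.4 kg, so propellant = m₀ − m_f = 42,790 − 15,963.4 = 26,826.6 kg.

propellant mass ≈ 26800 kg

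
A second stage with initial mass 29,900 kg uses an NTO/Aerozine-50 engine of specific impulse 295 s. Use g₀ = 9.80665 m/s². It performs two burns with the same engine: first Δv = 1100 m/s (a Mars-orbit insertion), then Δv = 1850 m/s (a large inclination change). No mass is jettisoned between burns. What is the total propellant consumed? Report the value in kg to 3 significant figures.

total propellant consumed ≈ 19100 kg

v_e = Isp · g₀ = 295 × 9.80665 = 2893.0 m/s.
After the first burn: m = 29900 × exp(−1100/2893.0) = 29900 × 0.68370 = 20,442.6 kg.
After the second burn: m = 20,442.6 × exp(−1850/2893.0) = 20,442.6 × 0.52757 = 10,784.9 kg.
Total propellant = m₀ − m_final = 29900 − 10,784.9 = 19,115.1 kg.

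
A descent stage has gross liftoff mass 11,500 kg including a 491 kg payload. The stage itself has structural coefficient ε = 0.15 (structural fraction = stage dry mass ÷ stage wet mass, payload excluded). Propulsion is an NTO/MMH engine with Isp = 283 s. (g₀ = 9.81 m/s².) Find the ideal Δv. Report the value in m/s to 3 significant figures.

Stage wet mass = m₀ − payload = 11,500 − 491 = 11,009 kg.
Stage dry mass = ε × stage wet mass = 0.15 × 11,009 = 1,651.35 kg.
Burnout mass m_f = stage dry + payload = 1,651.35 + 491 = 2,142.35 kg.
v_e = Isp · g₀ = 283 × 9.81 = 2776.2 m/s.
Rocket equation: Δv = v_e · ln(11,500/2,142.35) = 2776.2 × ln(5.368) = 2776.2 × 1.6804 ≈ 4665 m/s.

Δv ≈ 4670 m/s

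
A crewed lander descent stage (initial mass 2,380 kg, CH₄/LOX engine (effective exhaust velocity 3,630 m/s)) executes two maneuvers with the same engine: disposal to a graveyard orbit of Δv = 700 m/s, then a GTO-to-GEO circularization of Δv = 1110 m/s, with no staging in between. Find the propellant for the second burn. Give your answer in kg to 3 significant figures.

propellant for the second burn ≈ 517 kg

After the first burn: m = 2380 × exp(−700/3630.0) = 2380 × 0.82462 = 1,962.6 kg.
After the second burn: m = 1,962.6 × exp(−1110/3630.0) = 1,962.6 × 0.73654 = 1,445.53 kg.
Second-burn propellant = 1,962.6 − 1,445.53 = 517.07 kg.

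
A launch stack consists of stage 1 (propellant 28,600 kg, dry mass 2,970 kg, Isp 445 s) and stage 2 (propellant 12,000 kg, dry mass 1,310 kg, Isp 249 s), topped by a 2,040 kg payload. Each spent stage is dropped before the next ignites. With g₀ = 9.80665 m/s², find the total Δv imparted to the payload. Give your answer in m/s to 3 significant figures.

Ignition mass of stage 1 = 28,600+2,970 + 12,000+1,310 + 2,040 = 46,920 kg.
Stage 1: m₀ = 46,920 kg, m_f = 46,920 − 28,600 = 18,320 kg; Δv = 445×9.80665×ln(2.561) = 4364.0×0.9405 ≈ 4104 m/s.
Stage 2: m₀ = 15,350 kg, m_f = 15,350 − 12,000 = 3,350 kg; Δv = 249×9.80665×ln(4.582) = 2441.9×1.5222 ≈ 3717 m/s.
Total Δv = 4104 + 3717 = 7821 m/s.

Δv ≈ 7820 m/s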